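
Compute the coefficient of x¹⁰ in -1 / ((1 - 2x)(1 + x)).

Partial fractions give a closed form: a_n = (-2/3)·2^n + (-1/3)·(-1)^n.
At n = 10: a_10 = -683.

-683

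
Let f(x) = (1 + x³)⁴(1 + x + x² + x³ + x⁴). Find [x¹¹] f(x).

(1 + x³)⁴ has coefficients 1,0,0,4,0,0,6,0,0,4,0,0 for degrees 0…11.
(1 + x + x² + x³ + x⁴) has coefficients 1,1,1,1,1,0,0,0,0,0,0,0 for degrees 0…11.
[x¹¹] = 1·0 + 4·0 + 6·0 + 4·1 = 4.

4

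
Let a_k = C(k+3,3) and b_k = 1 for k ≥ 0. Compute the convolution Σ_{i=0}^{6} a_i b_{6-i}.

This is [x^6] in the product of the two ordinary generating functions.
Σ = 1·1 + 4·1 + 10·1 + 20·1 + 35·1 + 56·1 + 84·1 = 210.

210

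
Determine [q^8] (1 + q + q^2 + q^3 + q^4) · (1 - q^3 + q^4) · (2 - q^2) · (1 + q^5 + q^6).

2

(1 + q + q^2 + q^3 + q^4) has coefficients 1,1,1,1,1 for degrees 0…4.
(1 - q^3 + q^4) has coefficients 1,0,0,-1,1,0,0,0,0 for degrees 0…8.
Multiplying by (2 - q^2) gives running coefficients 2,0,-1,-2,2,1,-1,0,0 for degrees 0…8.
Finally multiplying by (1 + q^5 + q^6), the product of all factors after the first has coefficients 2,0,-1,-2,2,3,1,-1,-3 for degrees 0…8.
[q^8] = 1·(-3) + 1·(-1) + 1·1 + 1·3 + 1·2 = 2.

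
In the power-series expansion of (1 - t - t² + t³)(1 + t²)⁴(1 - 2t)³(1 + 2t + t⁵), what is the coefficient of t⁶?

-97

(1 - t - t² + t³) has coefficients 1,-1,-1,1 for degrees 0…3.
(1 + t²)⁴ has coefficients 1,0,4,0,6,0,4 for degrees 0…6.
Multiplying by (1 - 2t)³ gives running coefficients 1,-6,16,-32,54,-68,76 for degrees 0…6.
Finally multiplying by (1 + 2t + t⁵), the product of all factors after the first has coefficients 1,-4,4,0,-10,41,-66 for degrees 0…6.
[t⁶] = 1·(-66) − 1·41 − 1·(-10) + 1·0 = -97.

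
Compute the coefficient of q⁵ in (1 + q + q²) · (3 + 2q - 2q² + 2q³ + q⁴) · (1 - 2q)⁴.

27

(1 + q + q²) has coefficients 1,1,1 for degrees 0…2.
(3 + 2q - 2q² + 2q³ + q⁴) has coefficients 3,2,-2,2,1,0 for degrees 0…5.
Finally multiplying by (1 - 2q)⁴, the product of all factors after the first has coefficients 3,-22,54,-30,-79,136 for degrees 0…5.
[q⁵] = 1·136 + 1·(-79) + 1·(-30) = 27.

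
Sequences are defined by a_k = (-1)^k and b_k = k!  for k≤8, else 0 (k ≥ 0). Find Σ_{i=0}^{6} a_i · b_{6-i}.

Write out a_i and b_{6-i} for i = 0,…,6 and sum the products.
Σ = 1·720 − 1·120 + 1·24 − 1·6 + 1·2 − 1·1 + 1·1 = 620.

620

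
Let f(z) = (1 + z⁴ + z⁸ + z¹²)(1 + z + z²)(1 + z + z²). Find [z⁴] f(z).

2

(1 + z⁴ + z⁸ + z¹²) has coefficients 1,0,0,0,1 for degrees 0…4.
(1 + z + z²) has coefficients 1,1,1,0,0 for degrees 0…4.
Finally multiplying by (1 + z + z²), the product of all factors after the first has coefficients 1,2,3,2,1 for degrees 0…4.
[z⁴] = 1·1 + 1·1 = 2.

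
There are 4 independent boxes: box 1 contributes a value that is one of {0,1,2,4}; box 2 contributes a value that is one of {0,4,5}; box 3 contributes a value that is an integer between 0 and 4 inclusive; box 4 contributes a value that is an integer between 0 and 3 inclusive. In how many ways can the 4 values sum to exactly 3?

9

The generating function for the choices is (1 + y + y^2 + y^4)·(1 + y^4 + y^5)·(1 + y + y^2 + y^3 + y^4)·(1 + y + y^2 + y^3); the count is [y^3].
(1 + y + y^2 + y^4) has coefficients 1,1,1,0 for degrees 0…3.
(1 + y^4 + y^5) has coefficients 1,0,0,0 for degrees 0…3.
Multiplying by (1 + y + y^2 + y^3 + y^4) gives running coefficients 1,1,1,1 for degrees 0…3.
Finally multiplying by (1 + y + y^2 + y^3), the product of all factors after the first has coefficients 1,2,3,4 for degrees 0…3.
[y^3] = 1·4 + 1·3 + 1·2 = 9.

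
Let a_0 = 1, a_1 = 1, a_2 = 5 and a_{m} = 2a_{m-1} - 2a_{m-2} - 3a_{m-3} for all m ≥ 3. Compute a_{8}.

The ordinary generating function has denominator 1 - 2y + 2y^2 + 3y^3.
Iterating the recurrence: a_0,…,a_{8} = 1, 1, 5, 5, -3, -31, -71, -71, 93.

93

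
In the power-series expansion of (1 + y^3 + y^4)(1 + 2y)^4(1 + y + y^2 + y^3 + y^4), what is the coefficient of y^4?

91

(1 + y^3 + y^4) has coefficients 1,0,0,1,1 for degrees 0…4.
(1 + 2y)^4 has coefficients 1,8,24,32,16 for degrees 0…4.
Finally multiplying by (1 + y + y^2 + y^3 + y^4), the product of all factors after the first has coefficients 1,9,33,65,81 for degrees 0…4.
[y^4] = 1·81 + 1·9 + 1·1 = 91.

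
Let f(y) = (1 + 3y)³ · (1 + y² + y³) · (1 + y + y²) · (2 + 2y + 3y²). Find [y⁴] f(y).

(1 + 3y)³ has coefficients 1,9,27,27 for degrees 0…3.
(1 + y² + y³) has coefficients 1,0,1,1,0 for degrees 0…4.
Multiplying by (1 + y + y²) gives running coefficients 1,1,2,2,2 for degrees 0…4.
Finally multiplying by (2 + 2y + 3y²), the product of all factors after the first has coefficients 2,4,9,11,14 for degrees 0…4.
[y⁴] = 1·14 + 9·11 + 27·9 + 27·4 = 464.

464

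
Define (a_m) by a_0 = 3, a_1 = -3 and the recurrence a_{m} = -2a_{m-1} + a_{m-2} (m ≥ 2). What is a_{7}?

-717

The ordinary generating function has denominator 1 + 2q - q^2.
Iterating the recurrence: a_0,…,a_{7} = 3, -3, 9, -21, 51, -123, 297, -717.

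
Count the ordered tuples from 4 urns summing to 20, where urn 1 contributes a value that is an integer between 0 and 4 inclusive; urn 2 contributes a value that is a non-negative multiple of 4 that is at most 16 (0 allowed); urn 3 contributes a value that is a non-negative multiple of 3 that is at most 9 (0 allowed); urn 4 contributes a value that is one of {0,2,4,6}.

The generating function for the choices is (1 + t + t^2 + t^3 + t^4)·(1 + t^4 + t^8 + t^12 + t^16)·(1 + t^3 + t^6 + t^9)·(1 + t^2 + t^4 + t^6); the count is [t^20].
(1 + t + t^2 + t^3 + t^4) has coefficients 1,1,1,1,1 for degrees 0…4.
(1 + t^4 + t^8 + t^12 + t^16) has coefficients 1,0,0,0,1,0,0,0,1,0,0,0,1,0,0,0,1,0,0,0,0 for degrees 0…20.
Multiplying by (1 + t^3 + t^6 + t^9) gives running coefficients 1,0,0,1,1,0,1,1,1,1,1,1,1,1,1,1,1,1,1,1,0 for degrees 0…20.
Finally multiplying by (1 + t^2 + t^4 + t^6), the product of all factors after the first has coefficients 1,0,1,1,2,1,3,2,3,3,4,3,4,4,4,4,4,4,4,4,3 for degrees 0…20.
[t^20] = 1·3 + 1·4 + 1·4 + 1·4 + 1·4 = 19.

19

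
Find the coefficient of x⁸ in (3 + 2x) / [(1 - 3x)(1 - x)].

36083

Partial fractions give a closed form: a_n = (11/2)·3^n + (-5/2)·1^n.
At n = 8: a_8 = 36083.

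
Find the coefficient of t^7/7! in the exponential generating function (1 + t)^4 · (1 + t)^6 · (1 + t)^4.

The EGF product rule gives c_7 = Σ_{k_1+k_2+k_3=7} C(7; k_1,k_2,k_3) · ∏ g_i(k_i), where (1+t)^4 gives the falling factorial (4)_k; (1+t)^6 gives the falling factorial (6)_k; (1+t)^4 gives the falling factorial (4)_k.
g_1(k) for k = 0…7: 1, 4, 12, 24, 24, 0, 0, 0.
g_2(k) for k = 0…7: 1, 6, 30, 120, 360, 720, 720, 0.
g_3(k) for k = 0…7: 1, 4, 12, 24, 24, 0, 0, 0.
First combine the last two factors: h(k) = Σ_j C(k,j)·g_2(j)·g_3(k−j) for k = 0…7: 1, 10, 90, 720, 5040, 30240, 151200, 604800.
c_7 = Σ_k C(7,k)·g_1(k)·h(7−k) = 1·1·604800 + 7·4·151200 + 21·12·30240 + 35·24·5040 + 35·24·720 = 604800 + 4233600 + 7620480 + 4233600 + 604800 = 17297280.

17297280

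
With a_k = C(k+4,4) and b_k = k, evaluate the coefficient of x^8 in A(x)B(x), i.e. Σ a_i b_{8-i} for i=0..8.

1716

This is [x^8] in the product of the two ordinary generating functions.
Σ = 1·8 + 5·7 + 15·6 + 35·5 + 70·4 + 126·3 + 210·2 + 330·1 + 495·0 = 1716.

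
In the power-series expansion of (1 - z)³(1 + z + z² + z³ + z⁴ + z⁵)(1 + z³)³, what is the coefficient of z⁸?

(1 - z)³ has coefficients 1,-3,3,-1 for degrees 0…3.
(1 + z + z² + z³ + z⁴ + z⁵) has coefficients 1,1,1,1,1,1,0,0,0 for degrees 0…8.
Finally multiplying by (1 + z³)³, the product of all factors after the first has coefficients 1,1,1,4,4,4,6,6,6 for degrees 0…8.
[z⁸] = 1·6 − 3·6 + 3·6 − 1·4 = 2.

2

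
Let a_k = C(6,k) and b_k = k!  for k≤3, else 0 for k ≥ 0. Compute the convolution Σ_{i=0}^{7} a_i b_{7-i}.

103

Write out a_i and b_{7-i} for i = 0,…,7 and sum the products.
Σ = 1·0 + 6·0 + 15·0 + 20·0 + 15·6 + 6·2 + 1·1 + 0·1 = 103.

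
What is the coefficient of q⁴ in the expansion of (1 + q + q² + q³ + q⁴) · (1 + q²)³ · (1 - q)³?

6

(1 + q + q² + q³ + q⁴) has coefficients 1,1,1,1,1 for degrees 0…4.
(1 + q²)³ has coefficients 1,0,3,0,3 for degrees 0…4.
Finally multiplying by (1 - q)³, the product of all factors after the first has coefficients 1,-3,6,-10,12 for degrees 0…4.
[q⁴] = 1·12 + 1·(-10) + 1·6 + 1·(-3) + 1·1 = 6.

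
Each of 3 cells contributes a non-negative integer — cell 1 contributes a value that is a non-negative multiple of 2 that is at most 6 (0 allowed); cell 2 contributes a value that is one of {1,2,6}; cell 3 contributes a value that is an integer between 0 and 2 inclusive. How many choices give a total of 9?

3

The generating function for the choices is (1 + q² + q⁴ + q⁶)·(q + q² + q⁶)·(1 + q + q²); the count is [q⁹].
(1 + q² + q⁴ + q⁶) has coefficients 1,0,1,0,1,0,1 for degrees 0…6.
(q + q² + q⁶) has coefficients 0,1,1,0,0,0,1,0,0,0 for degrees 0…9.
Finally multiplying by (1 + q + q²), the product of all factors after the first has coefficients 0,1,2,2,1,0,1,1,1,0 for degrees 0…9.
[q⁹] = 1·0 + 1·1 + 1·0 + 1·2 = 3.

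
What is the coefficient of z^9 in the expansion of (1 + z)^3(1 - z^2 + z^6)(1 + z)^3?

(1 + z)^3 has coefficients 1,3,3,1 for degrees 0…3.
(1 - z^2 + z^6) has coefficients 1,0,-1,0,0,0,1,0,0,0 for degrees 0…9.
Finally multiplying by (1 + z)^3, the product of all factors after the first has coefficients 1,3,2,-2,-3,-1,1,3,3,1 for degrees 0…9.
[z^9] = 1·1 + 3·3 + 3·3 + 1·1 = 20.

20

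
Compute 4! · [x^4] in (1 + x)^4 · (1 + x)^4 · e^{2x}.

5984

The EGF product rule gives c_4 = Σ_{k_1+k_2+k_3=4} C(4; k_1,k_2,k_3) · ∏ g_i(k_i), where (1+x)^4 gives the falling factorial (4)_k; (1+x)^4 gives the falling factorial (4)_k; e^{2x} gives (2)^k.
g_1(k) for k = 0…4: 1, 4, 12, 24, 24.
g_2(k) for k = 0…4: 1, 4, 12, 24, 24.
g_3(k) for k = 0…4: 1, 2, 4, 8, 16.
First combine the last two factors: h(k) = Σ_j C(k,j)·g_2(j)·g_3(k−j) for k = 0…4: 1, 6, 32, 152, 648.
c_4 = Σ_k C(4,k)·g_1(k)·h(4−k) = 1·1·648 + 4·4·152 + 6·12·32 + 4·24·6 + 1·24·1 = 648 + 2432 + 2304 + 576 + 24 = 5984.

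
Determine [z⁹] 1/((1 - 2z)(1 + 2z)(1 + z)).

Partial fractions give a closed form: a_n = (1/3)·2^n + (1)·(-2)^n + (-1/3)·(-1)^n.
At n = 9: a_9 = -341.

-341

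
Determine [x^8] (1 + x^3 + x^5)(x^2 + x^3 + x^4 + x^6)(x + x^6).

(1 + x^3 + x^5) has coefficients 1,0,0,1,0,1 for degrees 0…5.
(x^2 + x^3 + x^4 + x^6) has coefficients 0,0,1,1,1,0,1,0,0 for degrees 0…8.
Finally multiplying by (x + x^6), the product of all factors after the first has coefficients 0,0,0,1,1,1,0,1,1 for degrees 0…8.
[x^8] = 1·1 + 1·1 + 1·1 = 3.

3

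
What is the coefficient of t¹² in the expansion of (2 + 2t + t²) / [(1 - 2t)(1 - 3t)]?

The denominator gives the recurrence a_n = 5a_(n−1) − 6a_(n−2) for n ≥ 3; the numerator fixes a_0 = 2, a_1 = 12, a_2 = 49.
Iterating: 2, 12, 49, 173, 571, 1817, 5659, 17393, 53011, 160697, 485419, 1462913, 4402051, so a_12 = 4402051.

4402051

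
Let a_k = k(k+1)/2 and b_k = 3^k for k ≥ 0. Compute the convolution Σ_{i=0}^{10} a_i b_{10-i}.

This is [x^10] in the product of the two ordinary generating functions.
Σ = 0·59049 + 1·19683 + 3·6561 + 6·2187 + 10·729 + 15·243 + 21·81 + 28·27 + 36·9 + 45·3 + 55·1 = 66394.

66394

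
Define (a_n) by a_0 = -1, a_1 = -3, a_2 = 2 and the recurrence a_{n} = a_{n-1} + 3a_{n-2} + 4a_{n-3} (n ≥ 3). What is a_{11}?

-17498

The ordinary generating function has denominator 1 - q - 3q^2 - 4q^3.
Iterating the recurrence: a_0,…,a_{11} = -1, -3, 2, -11, -17, -42, -137, -331, -910, -2451, -6505, -17498.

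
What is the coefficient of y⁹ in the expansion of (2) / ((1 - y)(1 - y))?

The denominator gives the recurrence a_n = 2a_(n−1) − a_(n−2) for n ≥ 3; the numerator fixes a_0 = 2, a_1 = 4, a_2 = 6.
Iterating: 2, 4, 6, 8, 10, 12, 14, 16, 18, 20, so a_9 = 20.

20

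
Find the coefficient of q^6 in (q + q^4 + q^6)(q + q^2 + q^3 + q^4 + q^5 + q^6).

(q + q^4 + q^6) has coefficients 0,1,0,0,1,0,1 for degrees 0…6.
(q + q^2 + q^3 + q^4 + q^5 + q^6) has coefficients 0,1,1,1,1,1,1 for degrees 0…6.
[q^6] = 1·1 + 1·1 + 1·0 = 2.

2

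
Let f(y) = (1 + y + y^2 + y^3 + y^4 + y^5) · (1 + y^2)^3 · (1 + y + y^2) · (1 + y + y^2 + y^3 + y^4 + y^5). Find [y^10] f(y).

102

(1 + y + y^2 + y^3 + y^4 + y^5) has coefficients 1,1,1,1,1,1 for degrees 0…5.
(1 + y^2)^3 has coefficients 1,0,3,0,3,0,1,0,0,0,0 for degrees 0…10.
Multiplying by (1 + y + y^2) gives running coefficients 1,1,4,3,6,3,4,1,1,0,0 for degrees 0…10.
Finally multiplying by (1 + y + y^2 + y^3 + y^4 + y^5), the product of all factors after the first has coefficients 1,2,6,9,15,18,21,21,18,15,9 for degrees 0…10.
[y^10] = 1·9 + 1·15 + 1·18 + 1·21 + 1·21 + 1·18 = 102.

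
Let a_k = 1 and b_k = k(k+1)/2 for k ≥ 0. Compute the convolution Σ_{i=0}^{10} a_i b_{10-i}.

220

This is [x^10] in the product of the two ordinary generating functions.
Σ = 1·55 + 1·45 + 1·36 + 1·28 + 1·21 + 1·15 + 1·10 + 1·6 + 1·3 + 1·1 + 1·0 = 220.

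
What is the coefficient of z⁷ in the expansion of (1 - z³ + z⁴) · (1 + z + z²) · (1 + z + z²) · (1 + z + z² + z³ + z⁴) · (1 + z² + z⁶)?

10

(1 - z³ + z⁴) has coefficients 1,0,0,-1,1 for degrees 0…4.
(1 + z + z²) has coefficients 1,1,1,0,0,0,0,0 for degrees 0…7.
Multiplying by (1 + z + z²) gives running coefficients 1,2,3,2,1,0,0,0 for degrees 0…7.
Multiplying by (1 + z + z² + z³ + z⁴) gives running coefficients 1,3,6,8,9,8,6,3 for degrees 0…7.
Finally multiplying by (1 + z² + z⁶), the product of all factors after the first has coefficients 1,3,7,11,15,16,16,14 for degrees 0…7.
[z⁷] = 1·14 − 1·15 + 1·11 = 10.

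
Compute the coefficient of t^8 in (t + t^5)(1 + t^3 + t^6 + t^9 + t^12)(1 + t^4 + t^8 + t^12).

(t + t^5) has coefficients 0,1,0,0,0,1 for degrees 0…5.
(1 + t^3 + t^6 + t^9 + t^12) has coefficients 1,0,0,1,0,0,1,0,0 for degrees 0…8.
Finally multiplying by (1 + t^4 + t^8 + t^12), the product of all factors after the first has coefficients 1,0,0,1,1,0,1,1,1 for degrees 0…8.
[t^8] = 1·1 + 1·1 = 2.

2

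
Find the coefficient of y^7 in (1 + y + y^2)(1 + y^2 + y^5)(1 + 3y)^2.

16

(1 + y + y^2) has coefficients 1,1,1 for degrees 0…2.
(1 + y^2 + y^5) has coefficients 1,0,1,0,0,1,0,0 for degrees 0…7.
Finally multiplying by (1 + 3y)^2, the product of all factors after the first has coefficients 1,6,10,6,9,1,6,9 for degrees 0…7.
[y^7] = 1·9 + 1·6 + 1·1 = 16.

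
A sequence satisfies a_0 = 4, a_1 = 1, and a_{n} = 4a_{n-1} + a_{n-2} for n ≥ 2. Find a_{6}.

The ordinary generating function has denominator 1 - 4z - z^2.
Iterating the recurrence: a_0,…,a_{6} = 4, 1, 8, 33, 140, 593, 2512.

2512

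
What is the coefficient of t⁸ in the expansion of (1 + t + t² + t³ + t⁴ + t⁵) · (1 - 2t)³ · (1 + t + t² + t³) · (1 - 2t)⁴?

-255

(1 + t + t² + t³ + t⁴ + t⁵) has coefficients 1,1,1,1,1,1 for degrees 0…5.
(1 - 2t)³ has coefficients 1,-6,12,-8,0,0,0,0,0 for degrees 0…8.
Multiplying by (1 + t + t² + t³) gives running coefficients 1,-5,7,-1,-2,4,-8,0,0 for degrees 0…8.
Finally multiplying by (1 - 2t)⁴, the product of all factors after the first has coefficients 1,-13,71,-209,350,-308,56,208,-352 for degrees 0…8.
[t⁸] = 1·(-352) + 1·208 + 1·56 + 1·(-308) + 1·350 + 1·(-209) = -255.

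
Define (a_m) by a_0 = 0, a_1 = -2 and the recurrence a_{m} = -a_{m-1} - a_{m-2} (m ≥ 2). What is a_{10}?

The ordinary generating function has denominator 1 + z + z^2.
Iterating the recurrence: a_0,…,a_{10} = 0, -2, 2, 0, -2, 2, 0, -2, 2, 0, -2.

-2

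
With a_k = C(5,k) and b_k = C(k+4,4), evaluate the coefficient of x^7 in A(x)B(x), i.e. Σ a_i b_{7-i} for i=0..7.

Write out a_i and b_{7-i} for i = 0,…,7 and sum the products.
Σ = 1·330 + 5·210 + 10·126 + 10·70 + 5·35 + 1·15 + 0·5 + 0·1 = 3530.

3530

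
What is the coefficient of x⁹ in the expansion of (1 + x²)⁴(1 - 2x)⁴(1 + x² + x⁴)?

-536

(1 + x²)⁴ has coefficients 1,0,4,0,6,0,4,0,1 for degrees 0…8.
(1 - 2x)⁴ has coefficients 1,-8,24,-32,16,0,0,0,0,0 for degrees 0…9.
Finally multiplying by (1 + x² + x⁴), the product of all factors after the first has coefficients 1,-8,25,-40,41,-40,40,-32,16,0 for degrees 0…9.
[x⁹] = 1·0 + 4·(-32) + 6·(-40) + 4·(-40) + 1·(-8) = -536.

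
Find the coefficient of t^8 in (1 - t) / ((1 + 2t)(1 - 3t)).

2778

Partial fractions give a closed form: a_n = (3/5)·(-2)^n + (2/5)·3^n.
At n = 8: a_8 = 2778.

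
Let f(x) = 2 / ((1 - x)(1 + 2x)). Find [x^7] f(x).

Partial fractions give a closed form: a_n = (2/3)·1^n + (4/3)·(-2)^n.
At n = 7: a_7 = -170.

-170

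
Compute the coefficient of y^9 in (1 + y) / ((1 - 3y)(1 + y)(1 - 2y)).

Partial fractions give a closed form: a_n = (3)·3^n + (-2)·2^n.
At n = 9: a_9 = 58025.

58025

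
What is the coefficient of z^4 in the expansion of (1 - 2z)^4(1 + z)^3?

(1 - 2z)^4 has coefficients 1,-8,24,-32,16 for degrees 0…4.
(1 + z)^3 has coefficients 1,3,3,1,0 for degrees 0…4.
[z^4] = 1·0 − 8·1 + 24·3 − 32·3 + 16·1 = -16.

-16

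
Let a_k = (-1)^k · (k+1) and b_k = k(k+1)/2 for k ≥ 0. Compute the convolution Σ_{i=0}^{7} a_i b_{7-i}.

10

Write out a_i and b_{7-i} for i = 0,…,7 and sum the products.
Σ = 1·28 − 2·21 + 3·15 − 4·10 + 5·6 − 6·3 + 7·1 − 8·0 = 10.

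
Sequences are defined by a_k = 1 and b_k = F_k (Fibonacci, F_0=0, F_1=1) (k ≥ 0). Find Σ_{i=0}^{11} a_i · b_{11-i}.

232

Write out a_i and b_{11-i} for i = 0,…,11 and sum the products.
Σ = 1·89 + 1·55 + 1·34 + 1·21 + 1·13 + 1·8 + 1·5 + 1·3 + 1·2 + 1·1 + 1·1 + 1·0 = 232.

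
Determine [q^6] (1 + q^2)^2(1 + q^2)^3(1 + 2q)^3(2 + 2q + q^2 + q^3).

568

(1 + q^2)^2 has coefficients 1,0,2,0,1 for degrees 0…4.
(1 + q^2)^3 has coefficients 1,0,3,0,3,0,1 for degrees 0…6.
Multiplying by (1 + 2q)^3 gives running coefficients 1,6,15,26,39,42,37 for degrees 0…6.
Finally multiplying by (2 + 2q + q^2 + q^3), the product of all factors after the first has coefficients 2,14,43,89,151,203,223 for degrees 0…6.
[q^6] = 1·223 + 2·151 + 1·43 = 568.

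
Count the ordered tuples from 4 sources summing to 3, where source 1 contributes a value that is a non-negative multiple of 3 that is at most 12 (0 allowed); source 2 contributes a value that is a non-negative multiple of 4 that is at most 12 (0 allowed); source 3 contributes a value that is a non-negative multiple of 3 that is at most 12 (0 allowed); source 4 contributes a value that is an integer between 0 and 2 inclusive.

2

The generating function for the choices is (1 + y³ + y⁶ + y⁹ + y¹²)·(1 + y⁴ + y⁸ + y¹²)·(1 + y³ + y⁶ + y⁹ + y¹²)·(1 + y + y²); the count is [y³].
(1 + y³ + y⁶ + y⁹ + y¹²) has coefficients 1,0,0,1 for degrees 0…3.
(1 + y⁴ + y⁸ + y¹²) has coefficients 1,0,0,0 for degrees 0…3.
Multiplying by (1 + y³ + y⁶ + y⁹ + y¹²) gives running coefficients 1,0,0,1 for degrees 0…3.
Finally multiplying by (1 + y + y²), the product of all factors after the first has coefficients 1,1,1,1 for degrees 0…3.
[y³] = 1·1 + 1·1 = 2.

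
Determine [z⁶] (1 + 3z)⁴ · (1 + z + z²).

(1 + 3z)⁴ has coefficients 1,12,54,108,81 for degrees 0…4.
(1 + z + z²) has coefficients 1,1,1,0,0,0,0 for degrees 0…6.
[z⁶] = 1·0 + 12·0 + 54·0 + 108·0 + 81·1 = 81.

81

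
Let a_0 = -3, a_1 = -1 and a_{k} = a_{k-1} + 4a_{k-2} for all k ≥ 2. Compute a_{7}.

-961

The ordinary generating function has denominator 1 - y - 4y^2.
Iterating the recurrence: a_0,…,a_{7} = -3, -1, -13, -17, -69, -137, -413, -961.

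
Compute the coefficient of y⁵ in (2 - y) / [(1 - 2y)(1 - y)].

95

Partial fractions give a closed form: a_n = (3)·2^n + (-1)·1^n.
At n = 5: a_5 = 95.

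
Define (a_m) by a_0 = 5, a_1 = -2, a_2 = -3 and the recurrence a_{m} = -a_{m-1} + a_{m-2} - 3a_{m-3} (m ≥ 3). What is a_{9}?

-698

The ordinary generating function has denominator 1 + z - z^2 + 3z^3.
Iterating the recurrence: a_0,…,a_{9} = 5, -2, -3, -14, 17, -22, 81, -154, 301, -698.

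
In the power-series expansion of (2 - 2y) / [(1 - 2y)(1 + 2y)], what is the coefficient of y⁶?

The denominator gives the recurrence a_n = 4a_(n−2) for n ≥ 2; the numerator fixes a_0 = 2, a_1 = -2.
Iterating: 2, -2, 8, -8, 32, -32, 128, so a_6 = 128.

128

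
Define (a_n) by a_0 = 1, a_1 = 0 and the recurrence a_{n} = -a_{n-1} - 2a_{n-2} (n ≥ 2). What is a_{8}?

The ordinary generating function has denominator 1 + x + 2x^2.
Iterating the recurrence: a_0,…,a_{8} = 1, 0, -2, 2, 2, -6, 2, 10, -14.

-14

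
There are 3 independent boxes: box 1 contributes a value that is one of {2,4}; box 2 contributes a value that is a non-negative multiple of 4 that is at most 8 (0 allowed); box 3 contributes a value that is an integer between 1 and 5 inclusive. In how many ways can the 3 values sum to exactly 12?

2

The generating function for the choices is (y^2 + y^4)·(1 + y^4 + y^8)·(y + y^2 + y^3 + y^4 + y^5); the count is [y^12].
(y^2 + y^4) has coefficients 0,0,1,0,1 for degrees 0…4.
(1 + y^4 + y^8) has coefficients 1,0,0,0,1,0,0,0,1,0,0,0,0 for degrees 0…12.
Finally multiplying by (y + y^2 + y^3 + y^4 + y^5), the product of all factors after the first has coefficients 0,1,1,1,1,2,1,1,1,2,1,1,1 for degrees 0…12.
[y^12] = 1·1 + 1·1 = 2.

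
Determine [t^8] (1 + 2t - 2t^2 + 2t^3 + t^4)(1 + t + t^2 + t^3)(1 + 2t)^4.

160

(1 + 2t - 2t^2 + 2t^3 + t^4) has coefficients 1,2,-2,2,1 for degrees 0…4.
(1 + t + t^2 + t^3) has coefficients 1,1,1,1,0,0,0,0,0 for degrees 0…8.
Finally multiplying by (1 + 2t)^4, the product of all factors after the first has coefficients 1,9,33,65,80,72,48,16,0 for degrees 0…8.
[t^8] = 1·0 + 2·16 − 2·48 + 2·72 + 1·80 = 160.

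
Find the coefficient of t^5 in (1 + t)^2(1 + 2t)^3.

(1 + t)^2 has coefficients 1,2,1 for degrees 0…2.
(1 + 2t)^3 has coefficients 1,6,12,8,0,0 for degrees 0…5.
[t^5] = 1·0 + 2·0 + 1·8 = 8.

8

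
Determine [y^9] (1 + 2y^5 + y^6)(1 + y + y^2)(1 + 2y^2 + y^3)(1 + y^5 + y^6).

(1 + 2y^5 + y^6) has coefficients 1,0,0,0,0,2,1 for degrees 0…6.
(1 + y + y^2) has coefficients 1,1,1,0,0,0,0,0,0,0 for degrees 0…9.
Multiplying by (1 + 2y^2 + y^3) gives running coefficients 1,1,3,3,3,1,0,0,0,0 for degrees 0…9.
Finally multiplying by (1 + y^5 + y^6), the product of all factors after the first has coefficients 1,1,3,3,3,2,2,4,6,6 for degrees 0…9.
[y^9] = 1·6 + 2·3 + 1·3 = 15.

15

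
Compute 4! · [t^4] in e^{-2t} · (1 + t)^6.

-56

The EGF product rule gives c_4 = Σ_{k_1+k_2=4} C(4; k_1,k_2) · ∏ g_i(k_i), where e^{-2t} gives (-2)^k; (1+t)^6 gives the falling factorial (6)_k.
g_1(k) for k = 0…4: 1, -2, 4, -8, 16.
g_2(k) for k = 0…4: 1, 6, 30, 120, 360.
c_4 = Σ_k C(4,k)·g_1(k)·g_2(4−k) = 1·1·360 + 4·(-2)·120 + 6·4·30 + 4·(-8)·6 + 1·16·1 = 360 − 960 + 720 − 192 + 16 = -56.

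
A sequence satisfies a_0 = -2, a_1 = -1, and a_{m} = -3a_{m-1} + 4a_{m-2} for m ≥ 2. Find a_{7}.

3275

The ordinary generating function has denominator 1 + 3y - 4y^2.
Iterating the recurrence: a_0,…,a_{7} = -2, -1, -5, 11, -53, 203, -821, 3275.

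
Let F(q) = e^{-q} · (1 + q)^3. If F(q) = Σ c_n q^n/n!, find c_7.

104

The EGF product rule gives c_7 = Σ_{k_1+k_2=7} C(7; k_1,k_2) · ∏ g_i(k_i), where e^{-q} gives (-1)^k; (1+q)^3 gives the falling factorial (3)_k.
g_1(k) for k = 0…7: 1, -1, 1, -1, 1, -1, 1, -1.
g_2(k) for k = 0…7: 1, 3, 6, 6, 0, 0, 0, 0.
c_7 = Σ_k C(7,k)·g_1(k)·g_2(7−k) = 35·1·6 + 21·(-1)·6 + 7·1·3 + 1·(-1)·1 = 210 − 126 + 21 − 1 = 104.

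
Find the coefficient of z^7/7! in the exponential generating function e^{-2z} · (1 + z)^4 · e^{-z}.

The EGF product rule gives c_7 = Σ_{k_1+k_2+k_3=7} C(7; k_1,k_2,k_3) · ∏ g_i(k_i), where e^{-2z} gives (-2)^k; (1+z)^4 gives the falling factorial (4)_k; e^{-z} gives (-1)^k.
g_1(k) for k = 0…7: 1, -2, 4, -8, 16, -32, 64, -128.
g_2(k) for k = 0…7: 1, 4, 12, 24, 24, 0, 0, 0.
g_3(k) for k = 0…7: 1, -1, 1, -1, 1, -1, 1, -1.
First combine the last two factors: h(k) = Σ_j C(k,j)·g_2(j)·g_3(k−j) for k = 0…7: 1, 3, 5, -1, -15, 19, 37, -225.
c_7 = Σ_k C(7,k)·g_1(k)·h(7−k) = 1·1·(-225) + 7·(-2)·37 + 21·4·19 + 35·(-8)·(-15) + 35·16·(-1) + 21·(-32)·5 + 7·64·3 + 1·(-128)·1 = −225 − 518 + 1596 + 4200 − 560 − 3360 + 1344 − 128 = 2349.

2349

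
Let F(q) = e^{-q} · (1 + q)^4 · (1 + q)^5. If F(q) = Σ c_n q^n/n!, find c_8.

The EGF product rule gives c_8 = Σ_{k_1+k_2+k_3=8} C(8; k_1,k_2,k_3) · ∏ g_i(k_i), where e^{-q} gives (-1)^k; (1+q)^4 gives the falling factorial (4)_k; (1+q)^5 gives the falling factorial (5)_k.
g_1(k) for k = 0…8: 1, -1, 1, -1, 1, -1, 1, -1, 1.
g_2(k) for k = 0…8: 1, 4, 12, 24, 24, 0, 0, 0, 0.
g_3(k) for k = 0…8: 1, 5, 20, 60, 120, 120, 0, 0, 0.
First combine the last two factors: h(k) = Σ_j C(k,j)·g_2(j)·g_3(k−j) for k = 0…8: 1, 9, 72, 504, 3024, 15120, 60480, 181440, 362880.
c_8 = Σ_k C(8,k)·g_1(k)·h(8−k) = 1·1·362880 + 8·(-1)·181440 + 28·1·60480 + 56·(-1)·15120 + 70·1·3024 + 56·(-1)·504 + 28·1·72 + 8·(-1)·9 + 1·1·1 = 362880 − 1451520 + 1693440 − 846720 + 211680 − 28224 + 2016 − 72 + 1 = -56519.

-56519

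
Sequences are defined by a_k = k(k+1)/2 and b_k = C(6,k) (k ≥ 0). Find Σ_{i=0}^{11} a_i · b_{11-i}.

2352

Write out a_i and b_{11-i} for i = 0,…,11 and sum the products.
Σ = 0·0 + 1·0 + 3·0 + 6·0 + 10·0 + 15·1 + 21·6 + 28·15 + 36·20 + 45·15 + 55·6 + 66·1 = 2352.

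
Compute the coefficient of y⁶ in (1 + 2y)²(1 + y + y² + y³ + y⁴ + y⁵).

(1 + 2y)² has coefficients 1,4,4 for degrees 0…2.
(1 + y + y² + y³ + y⁴ + y⁵) has coefficients 1,1,1,1,1,1,0 for degrees 0…6.
[y⁶] = 1·0 + 4·1 + 4·1 = 8.

8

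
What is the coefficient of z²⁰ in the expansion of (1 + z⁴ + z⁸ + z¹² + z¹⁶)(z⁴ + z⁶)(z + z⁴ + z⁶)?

(1 + z⁴ + z⁸ + z¹² + z¹⁶) has coefficients 1,0,0,0,1,0,0,0,1,0,0,0,1,0,0,0,1 for degrees 0…16.
(z⁴ + z⁶) has coefficients 0,0,0,0,1,0,1,0,0,0,0,0,0,0,0,0,0,0,0,0,0 for degrees 0…20.
Finally multiplying by (z + z⁴ + z⁶), the product of all factors after the first has coefficients 0,0,0,0,0,1,0,1,1,0,2,0,1,0,0,0,0,0,0,0,0 for degrees 0…20.
[z²⁰] = 1·0 + 1·0 + 1·1 + 1·1 + 1·0 = 2.

2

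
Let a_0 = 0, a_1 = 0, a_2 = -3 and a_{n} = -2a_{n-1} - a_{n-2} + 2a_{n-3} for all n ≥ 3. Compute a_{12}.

-633

The ordinary generating function has denominator 1 + 2y + y^2 - 2y^3.
Iterating the recurrence: a_0,…,a_{12} = 0, 0, -3, 6, -9, 6, 9, -42, 87, -114, 57, 174, -633.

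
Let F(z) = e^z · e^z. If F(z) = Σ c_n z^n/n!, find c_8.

The EGF product rule gives c_8 = Σ_{k_1+k_2=8} C(8; k_1,k_2) · ∏ g_i(k_i), where e^z gives (1)^k; e^z gives (1)^k.
g_1(k) for k = 0…8: 1, 1, 1, 1, 1, 1, 1, 1, 1.
g_2(k) for k = 0…8: 1, 1, 1, 1, 1, 1, 1, 1, 1.
c_8 = Σ_k C(8,k)·g_1(k)·g_2(8−k) = 1·1·1 + 8·1·1 + 28·1·1 + 56·1·1 + 70·1·1 + 56·1·1 + 28·1·1 + 8·1·1 + 1·1·1 = 1 + 8 + 28 + 56 + 70 + 56 + 28 + 8 + 1 = 256.

256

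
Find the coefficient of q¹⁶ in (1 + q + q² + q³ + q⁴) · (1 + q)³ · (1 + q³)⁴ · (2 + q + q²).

83

(1 + q + q² + q³ + q⁴) has coefficients 1,1,1,1,1 for degrees 0…4.
(1 + q)³ has coefficients 1,3,3,1,0,0,0,0,0,0,0,0,0,0,0,0,0 for degrees 0…16.
Multiplying by (1 + q³)⁴ gives running coefficients 1,3,3,5,12,12,10,18,18,10,12,12,5,3,3,1,0 for degrees 0…16.
Finally multiplying by (2 + q + q²), the product of all factors after the first has coefficients 2,7,10,16,32,41,44,58,64,56,52,46,34,23,14,8,4 for degrees 0…16.
[q¹⁶] = 1·4 + 1·8 + 1·14 + 1·23 + 1·34 = 83.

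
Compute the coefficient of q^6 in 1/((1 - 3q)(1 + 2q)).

The denominator gives the recurrence a_n = a_(n−1) + 6a_(n−2) for n ≥ 2; the numerator fixes a_0 = 1, a_1 = 1.
Iterating: 1, 1, 7, 13, 55, 133, 463, so a_6 = 463.

463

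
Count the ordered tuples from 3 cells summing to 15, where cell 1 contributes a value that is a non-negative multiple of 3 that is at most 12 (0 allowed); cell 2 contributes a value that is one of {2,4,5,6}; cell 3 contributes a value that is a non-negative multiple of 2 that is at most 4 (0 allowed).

The generating function for the choices is (1 + z^3 + z^6 + z^9 + z^12)·(z^2 + z^4 + z^5 + z^6)·(1 + z^2 + z^4); the count is [z^15].
(1 + z^3 + z^6 + z^9 + z^12) has coefficients 1,0,0,1,0,0,1,0,0,1,0,0,1 for degrees 0…12.
(z^2 + z^4 + z^5 + z^6) has coefficients 0,0,1,0,1,1,1,0,0,0,0,0,0,0,0,0 for degrees 0…15.
Finally multiplying by (1 + z^2 + z^4), the product of all factors after the first has coefficients 0,0,1,0,2,1,3,1,2,1,1,0,0,0,0,0 for degrees 0…15.
[z^15] = 1·0 + 1·0 + 1·1 + 1·3 + 1·0 = 4.

4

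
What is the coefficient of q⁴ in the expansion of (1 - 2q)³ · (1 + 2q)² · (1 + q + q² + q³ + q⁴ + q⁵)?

23

(1 - 2q)³ has coefficients 1,-6,12,-8 for degrees 0…3.
(1 + 2q)² has coefficients 1,4,4,0,0 for degrees 0…4.
Finally multiplying by (1 + q + q² + q³ + q⁴ + q⁵), the product of all factors after the first has coefficients 1,5,9,9,9 for degrees 0…4.
[q⁴] = 1·9 − 6·9 + 12·9 − 8·5 = 23.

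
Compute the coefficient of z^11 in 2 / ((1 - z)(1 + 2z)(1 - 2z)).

2730

Partial fractions give a closed form: a_n = (-2/3)·1^n + (2/3)·(-2)^n + (2)·2^n.
At n = 11: a_11 = 2730.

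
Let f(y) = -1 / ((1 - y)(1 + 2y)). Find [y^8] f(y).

The denominator gives the recurrence a_n = −a_(n−1) + 2a_(n−2) for n ≥ 2; the numerator fixes a_0 = -1, a_1 = 1.
Iterating: -1, 1, -3, 5, -11, 21, -43, 85, -171, so a_8 = -171.

-171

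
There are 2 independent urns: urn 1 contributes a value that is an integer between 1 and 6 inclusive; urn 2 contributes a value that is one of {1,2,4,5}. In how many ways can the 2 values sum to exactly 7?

The generating function for the choices is (y + y^2 + y^3 + y^4 + y^5 + y^6)·(y + y^2 + y^4 + y^5); the count is [y^7].
(y + y^2 + y^3 + y^4 + y^5 + y^6) has coefficients 0,1,1,1,1,1,1 for degrees 0…6.
(y + y^2 + y^4 + y^5) has coefficients 0,1,1,0,1,1,0,0 for degrees 0…7.
[y^7] = 1·0 + 1·1 + 1·1 + 1·0 + 1·1 + 1·1 = 4.

4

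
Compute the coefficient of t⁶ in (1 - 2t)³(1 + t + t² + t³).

-8

(1 - 2t)³ has coefficients 1,-6,12,-8 for degrees 0…3.
(1 + t + t² + t³) has coefficients 1,1,1,1,0,0,0 for degrees 0…6.
[t⁶] = 1·0 − 6·0 + 12·0 − 8·1 = -8.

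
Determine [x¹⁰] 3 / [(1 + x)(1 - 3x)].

Partial fractions give a closed form: a_n = (3/4)·(-1)^n + (9/4)·3^n.
At n = 10: a_10 = 132861.

132861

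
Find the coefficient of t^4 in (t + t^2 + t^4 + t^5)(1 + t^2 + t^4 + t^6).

(t + t^2 + t^4 + t^5) has coefficients 0,1,1,0,1 for degrees 0…4.
(1 + t^2 + t^4 + t^6) has coefficients 1,0,1,0,1 for degrees 0…4.
[t^4] = 1·0 + 1·1 + 1·1 = 2.

2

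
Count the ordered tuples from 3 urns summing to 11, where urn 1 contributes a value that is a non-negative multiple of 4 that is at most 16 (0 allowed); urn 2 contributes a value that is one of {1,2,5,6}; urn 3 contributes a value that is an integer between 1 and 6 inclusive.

8

The generating function for the choices is (1 + q⁴ + q⁸ + q¹² + q¹⁶)·(q + q² + q⁵ + q⁶)·(q + q² + q³ + q⁴ + q⁵ + q⁶); the count is [q¹¹].
(1 + q⁴ + q⁸ + q¹² + q¹⁶) has coefficients 1,0,0,0,1,0,0,0,1,0,0,0 for degrees 0…11.
(q + q² + q⁵ + q⁶) has coefficients 0,1,1,0,0,1,1,0,0,0,0,0 for degrees 0…11.
Finally multiplying by (q + q² + q³ + q⁴ + q⁵ + q⁶), the product of all factors after the first has coefficients 0,0,1,2,2,2,3,4,3,2,2,2 for degrees 0…11.
[q¹¹] = 1·2 + 1·4 + 1·2 = 8.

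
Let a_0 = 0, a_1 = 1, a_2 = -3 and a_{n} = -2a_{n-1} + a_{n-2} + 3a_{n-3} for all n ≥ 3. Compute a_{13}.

The ordinary generating function has denominator 1 + 2q - q^2 - 3q^3.
Iterating the recurrence: a_0,…,a_{13} = 0, 1, -3, 7, -14, 26, -45, 74, -115, 169, -231, 286, -296, 185.

185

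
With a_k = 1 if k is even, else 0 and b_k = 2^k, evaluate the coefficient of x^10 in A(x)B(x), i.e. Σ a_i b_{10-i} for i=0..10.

Write out a_i and b_{10-i} for i = 0,…,10 and sum the products.
Σ = 1·1024 + 0·512 + 1·256 + 0·128 + 1·64 + 0·32 + 1·16 + 0·8 + 1·4 + 0·2 + 1·1 = 1365.

1365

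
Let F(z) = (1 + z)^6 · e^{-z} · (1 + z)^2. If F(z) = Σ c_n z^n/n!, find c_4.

The EGF product rule gives c_4 = Σ_{k_1+k_2+k_3=4} C(4; k_1,k_2,k_3) · ∏ g_i(k_i), where (1+z)^6 gives the falling factorial (6)_k; e^{-z} gives (-1)^k; (1+z)^2 gives the falling factorial (2)_k.
g_1(k) for k = 0…4: 1, 6, 30, 120, 360.
g_2(k) for k = 0…4: 1, -1, 1, -1, 1.
g_3(k) for k = 0…4: 1, 2, 2, 0, 0.
First combine the last two factors: h(k) = Σ_j C(k,j)·g_2(j)·g_3(k−j) for k = 0…4: 1, 1, -1, -1, 5.
c_4 = Σ_k C(4,k)·g_1(k)·h(4−k) = 1·1·5 + 4·6·(-1) + 6·30·(-1) + 4·120·1 + 1·360·1 = 5 − 24 − 180 + 480 + 360 = 641.

641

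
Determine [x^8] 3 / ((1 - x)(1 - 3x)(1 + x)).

22143

The denominator gives the recurrence a_n = 3a_(n−1) + a_(n−2) − 3a_(n−3) for n ≥ 3; the numerator fixes a_0 = 3, a_1 = 9, a_2 = 30.
Iterating: 3, 9, 30, 90, 273, 819, 2460, 7380, 22143, so a_8 = 22143.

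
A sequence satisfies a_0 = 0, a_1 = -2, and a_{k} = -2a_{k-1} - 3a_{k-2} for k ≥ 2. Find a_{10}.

The ordinary generating function has denominator 1 + 2x + 3x^2.
Iterating the recurrence: a_0,…,a_{10} = 0, -2, 4, -2, -8, 22, -20, -26, 112, -146, -44.

-44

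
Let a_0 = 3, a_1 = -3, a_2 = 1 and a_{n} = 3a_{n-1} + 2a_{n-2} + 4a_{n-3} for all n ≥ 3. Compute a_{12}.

The ordinary generating function has denominator 1 - 3x - 2x^2 - 4x^3.
Iterating the recurrence: a_0,…,a_{12} = 3, -3, 1, 9, 17, 73, 289, 1081, 4113, 15657, 59521, 226329, 860657.

860657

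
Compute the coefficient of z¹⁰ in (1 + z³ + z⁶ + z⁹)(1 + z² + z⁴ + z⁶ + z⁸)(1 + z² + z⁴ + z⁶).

6

(1 + z³ + z⁶ + z⁹) has coefficients 1,0,0,1,0,0,1,0,0,1 for degrees 0…9.
(1 + z² + z⁴ + z⁶ + z⁸) has coefficients 1,0,1,0,1,0,1,0,1,0,0 for degrees 0…10.
Finally multiplying by (1 + z² + z⁴ + z⁶), the product of all factors after the first has coefficients 1,0,2,0,3,0,4,0,4,0,3 for degrees 0…10.
[z¹⁰] = 1·3 + 1·0 + 1·3 + 1·0 = 6.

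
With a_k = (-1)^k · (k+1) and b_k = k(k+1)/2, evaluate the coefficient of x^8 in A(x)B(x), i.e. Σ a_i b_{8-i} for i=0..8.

The convolution is the x^8 coefficient of A(x)B(x).
Σ = 1·36 − 2·28 + 3·21 − 4·15 + 5·10 − 6·6 + 7·3 − 8·1 + 9·0 = 10.

10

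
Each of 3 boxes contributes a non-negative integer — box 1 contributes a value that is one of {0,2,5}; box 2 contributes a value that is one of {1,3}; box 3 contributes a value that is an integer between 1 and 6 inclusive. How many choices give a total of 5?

The generating function for the choices is (1 + x^2 + x^5)·(x + x^3)·(x + x^2 + x^3 + x^4 + x^5 + x^6); the count is [x^5].
(1 + x^2 + x^5) has coefficients 1,0,1,0,0,1 for degrees 0…5.
(x + x^3) has coefficients 0,1,0,1,0,0 for degrees 0…5.
Finally multiplying by (x + x^2 + x^3 + x^4 + x^5 + x^6), the product of all factors after the first has coefficients 0,0,1,1,2,2 for degrees 0…5.
[x^5] = 1·2 + 1·1 + 1·0 = 3.

3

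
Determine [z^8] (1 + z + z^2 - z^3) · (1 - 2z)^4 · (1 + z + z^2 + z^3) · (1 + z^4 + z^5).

(1 + z + z^2 - z^3) has coefficients 1,1,1,-1 for degrees 0…3.
(1 - 2z)^4 has coefficients 1,-8,24,-32,16,0,0,0,0 for degrees 0…8.
Multiplying by (1 + z + z^2 + z^3) gives running coefficients 1,-7,17,-15,0,8,-16,16,0 for degrees 0…8.
Finally multiplying by (1 + z^4 + z^5), the product of all factors after the first has coefficients 1,-7,17,-15,1,2,-6,18,-15 for degrees 0…8.
[z^8] = 1·(-15) + 1·18 + 1·(-6) − 1·2 = -5.

-5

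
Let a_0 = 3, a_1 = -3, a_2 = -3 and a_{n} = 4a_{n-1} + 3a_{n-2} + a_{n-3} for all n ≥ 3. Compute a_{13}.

-91359276

The ordinary generating function has denominator 1 - 4q - 3q^2 - q^3.
Iterating the recurrence: a_0,…,a_{13} = 3, -3, -3, -18, -84, -393, -1842, -8631, -40443, -189507, -887988, -4160916, -19497135, -91359276.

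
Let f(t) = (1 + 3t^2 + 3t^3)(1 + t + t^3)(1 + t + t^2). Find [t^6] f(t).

9

(1 + 3t^2 + 3t^3) has coefficients 1,0,3,3 for degrees 0…3.
(1 + t + t^3) has coefficients 1,1,0,1,0,0,0 for degrees 0…6.
Finally multiplying by (1 + t + t^2), the product of all factors after the first has coefficients 1,2,2,2,1,1,0 for degrees 0…6.
[t^6] = 1·0 + 3·1 + 3·2 = 9.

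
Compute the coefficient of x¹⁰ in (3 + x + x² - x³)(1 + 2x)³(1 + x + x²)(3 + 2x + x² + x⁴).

-6

(3 + x + x² - x³) has coefficients 3,1,1,-1 for degrees 0…3.
(1 + 2x)³ has coefficients 1,6,12,8,0,0,0,0,0,0,0 for degrees 0…10.
Multiplying by (1 + x + x²) gives running coefficients 1,7,19,26,20,8,0,0,0,0,0 for degrees 0…10.
Finally multiplying by (3 + 2x + x² + x⁴), the product of all factors after the first has coefficients 3,23,72,123,132,97,55,34,20,8,0 for degrees 0…10.
[x¹⁰] = 3·0 + 1·8 + 1·20 − 1·34 = -6.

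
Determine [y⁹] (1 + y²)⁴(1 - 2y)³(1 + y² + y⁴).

-178

(1 + y²)⁴ has coefficients 1,0,4,0,6,0,4,0,1 for degrees 0…8.
(1 - 2y)³ has coefficients 1,-6,12,-8,0,0,0,0,0,0 for degrees 0…9.
Finally multiplying by (1 + y² + y⁴), the product of all factors after the first has coefficients 1,-6,13,-14,13,-14,12,-8,0,0 for degrees 0…9.
[y⁹] = 1·0 + 4·(-8) + 6·(-14) + 4·(-14) + 1·(-6) = -178.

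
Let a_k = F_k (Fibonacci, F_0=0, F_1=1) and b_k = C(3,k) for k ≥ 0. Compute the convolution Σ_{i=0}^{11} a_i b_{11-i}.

The convolution is the x^11 coefficient of A(x)B(x).
Σ = 0·0 + 1·0 + 1·0 + 2·0 + 3·0 + 5·0 + 8·0 + 13·0 + 21·1 + 34·3 + 55·3 + 89·1 = 377.

377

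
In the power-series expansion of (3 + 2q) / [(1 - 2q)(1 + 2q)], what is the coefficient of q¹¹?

2048

The denominator gives the recurrence a_n = 4a_(n−2) for n ≥ 3; the numerator fixes a_0 = 3, a_1 = 2, a_2 = 12.
Iterating: 3, 2, 12, 8, 48, 32, 192, 128, 768, 512, 3072, 2048, so a_11 = 2048.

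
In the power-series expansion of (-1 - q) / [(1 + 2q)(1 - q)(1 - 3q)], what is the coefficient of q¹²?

-638275

The denominator gives the recurrence a_n = 2a_(n−1) + 5a_(n−2) − 6a_(n−3) for n ≥ 3; the numerator fixes a_0 = -1, a_1 = -3, a_2 = -11.
Iterating: -1, -3, -11, -31, -99, -287, -883, -2607, -7907, -23551, -70995, -212303, -638275, so a_12 = -638275.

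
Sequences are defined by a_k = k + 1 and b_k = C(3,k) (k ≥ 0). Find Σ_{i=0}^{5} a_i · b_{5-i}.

36

The convolution is the x^5 coefficient of A(x)B(x).
Σ = 1·0 + 2·0 + 3·1 + 4·3 + 5·3 + 6·1 = 36.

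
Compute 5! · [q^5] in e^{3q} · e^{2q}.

The EGF product rule gives c_5 = Σ_{k_1+k_2=5} C(5; k_1,k_2) · ∏ g_i(k_i), where e^{3q} gives (3)^k; e^{2q} gives (2)^k.
g_1(k) for k = 0…5: 1, 3, 9, 27, 81, 243.
g_2(k) for k = 0…5: 1, 2, 4, 8, 16, 32.
c_5 = Σ_k C(5,k)·g_1(k)·g_2(5−k) = 1·1·32 + 5·3·16 + 10·9·8 + 10·27·4 + 5·81·2 + 1·243·1 = 32 + 240 + 720 + 1080 + 810 + 243 = 3125.

3125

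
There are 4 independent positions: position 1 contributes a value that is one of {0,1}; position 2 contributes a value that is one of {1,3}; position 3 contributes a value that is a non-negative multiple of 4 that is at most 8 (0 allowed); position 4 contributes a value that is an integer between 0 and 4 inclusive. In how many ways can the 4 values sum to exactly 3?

3

The generating function for the choices is (1 + z)·(z + z^3)·(1 + z^4 + z^8)·(1 + z + z^2 + z^3 + z^4); the count is [z^3].
(1 + z) has coefficients 1,1 for degrees 0…1.
(z + z^3) has coefficients 0,1,0,1 for degrees 0…3.
Multiplying by (1 + z^4 + z^8) gives running coefficients 0,1,0,1 for degrees 0…3.
Finally multiplying by (1 + z + z^2 + z^3 + z^4), the product of all factors after the first has coefficients 0,1,1,2 for degrees 0…3.
[z^3] = 1·2 + 1·1 = 3.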